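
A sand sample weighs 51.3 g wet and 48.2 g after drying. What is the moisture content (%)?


Formula: MC = (W_wet - W_dry) / W_wet * 100
Water mass = 51.3 - 48.2 = 3.1 g
MC = 3.1 / 51.3 * 100 = 6.0429%

Final answer: 6.0429%


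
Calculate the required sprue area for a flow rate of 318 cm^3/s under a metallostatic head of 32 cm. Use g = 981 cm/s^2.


Formula: v = sqrt(2*g*h), A = Q/v
Velocity: v = sqrt(2 * 981 * 32) = sqrt(62784) = 250.5674 cm/s
Sprue area: A = Q / v = 318 / 250.5674 = 1.2691 cm^2


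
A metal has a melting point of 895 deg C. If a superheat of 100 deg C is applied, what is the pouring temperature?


Formula: T_pour = T_melt + Superheat
T_pour = 895 + 100 = 995 deg C

Final answer: 995 deg C


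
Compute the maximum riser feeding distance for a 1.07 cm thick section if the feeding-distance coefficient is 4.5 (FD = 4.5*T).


Formula: FD = 4.5 * T  (riser feeding-distance rule)
FD = 4.5 * 1.07 cm = 4.8150 cm

Final answer: 4.8150 cm


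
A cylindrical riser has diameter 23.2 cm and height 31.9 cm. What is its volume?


Formula: V = pi * (D/2)^2 * H  (cylinder volume)
Radius = D/2 = 23.2/2 = 11.6 cm
V = pi * 11.6^2 * 31.9 = 13485.1734 cm^3


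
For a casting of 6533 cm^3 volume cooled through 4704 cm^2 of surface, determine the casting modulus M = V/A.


Formula: Casting Modulus M = V / A
M = 6533 cm^3 / 4704 cm^2 = 1.3888 cm


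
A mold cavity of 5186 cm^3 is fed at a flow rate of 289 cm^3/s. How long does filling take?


Formula: t_fill = V_mold / Q_flow
t = 5186 cm^3 / 289 cm^3/s = 17.9446 s

Answer: 17.9446 s


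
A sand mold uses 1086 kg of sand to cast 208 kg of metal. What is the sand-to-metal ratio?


Formula: Sand-to-Metal Ratio = W_sand / W_metal
Ratio = 1086 kg / 208 kg = 5.2212

Final answer: 5.2212


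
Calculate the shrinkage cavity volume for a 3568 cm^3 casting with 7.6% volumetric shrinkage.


Formula: V_shrink = V_casting * shrinkage_pct / 100
V_shrink = 3568 cm^3 * 7.6 / 100 = 271.1680 cm^3

271.1680 cm^3


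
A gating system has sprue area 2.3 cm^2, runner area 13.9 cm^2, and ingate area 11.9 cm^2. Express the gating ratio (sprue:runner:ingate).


Sprue:Runner:Ingate = 1 : 13.9/2.3 : 11.9/2.3 = 1:6.04:5.17

Answer: 1:6.04:5.17


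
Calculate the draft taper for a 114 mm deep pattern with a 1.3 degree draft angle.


Formula: taper = depth * tan(draft_angle)
tan(1.3 deg) = 0.0226932
taper = 114 mm * 0.0226932 = 2.5870 mm

2.5870 mm


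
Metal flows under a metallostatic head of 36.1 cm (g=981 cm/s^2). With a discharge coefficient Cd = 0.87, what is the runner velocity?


Formula: v = Cd * sqrt(2 * g * h)  (Torricelli with discharge coefficient)
2*g*h = 2 * 981 * 36.1 = 70828.2 cm^2/s^2
sqrt(70828.2) = 266.13568 cm/s
v = 0.87 * 266.13568 = 231.5380 cm/s

Answer: 231.5380 cm/s


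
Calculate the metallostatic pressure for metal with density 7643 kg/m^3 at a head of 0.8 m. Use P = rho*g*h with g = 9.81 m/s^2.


Formula: P = rho * g * h
rho * g = 7643 * 9.81 = 74977.83 N/m^3
P = 74977.83 * 0.8 = 59982.2640 Pa

59982.2640 Pa


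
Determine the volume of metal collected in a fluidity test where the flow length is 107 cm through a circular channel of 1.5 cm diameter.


Formula: V = pi * (d/2)^2 * L  (cylinder volume)
Radius = 1.5/2 = 0.75 cm
V = pi * 0.75^2 * 107 = 189.0846 cm^3


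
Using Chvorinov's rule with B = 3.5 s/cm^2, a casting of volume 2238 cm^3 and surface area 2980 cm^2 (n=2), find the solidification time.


Formula: t_s = B * (V/A)^n  (Chvorinov's rule, n=2)
Modulus M = V/A = 2238/2980 = 0.751007 cm
M^2 = 0.751007^2 = 0.564012 cm^2
t_s = 3.5 * 0.564012 = 1.9740 s


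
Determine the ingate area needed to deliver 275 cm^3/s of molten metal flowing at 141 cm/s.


Formula: A_ingate = Q / v  (continuity equation)
A = 275 cm^3/s / 141 cm/s = 1.9504 cm^2

Final answer: 1.9504 cm^2


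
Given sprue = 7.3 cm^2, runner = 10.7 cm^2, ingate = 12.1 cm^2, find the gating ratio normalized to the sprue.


Sprue:Runner:Ingate = 1 : 10.7/7.3 : 12.1/7.3 = 1:1.47:1.66

Answer: 1:1.47:1.66


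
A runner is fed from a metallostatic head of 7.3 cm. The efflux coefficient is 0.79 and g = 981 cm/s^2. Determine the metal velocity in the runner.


Formula: v = Cd * sqrt(2 * g * h)  (Torricelli with discharge coefficient)
2*g*h = 2 * 981 * 7.3 = 14322.6 cm^2/s^2
sqrt(14322.6) = 119.67707 cm/s
v = 0.79 * 119.67707 = 94.5449 cm/s

Final answer: 94.5449 cm/s


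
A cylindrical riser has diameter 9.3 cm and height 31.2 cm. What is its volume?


Formula: V = pi * (D/2)^2 * H  (cylinder volume)
Radius = D/2 = 9.3/2 = 4.65 cm
V = pi * 4.65^2 * 31.2 = 2119.3875 cm^3

Answer: 2119.3875 cm^3


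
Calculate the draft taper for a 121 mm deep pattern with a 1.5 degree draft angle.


Formula: taper = depth * tan(draft_angle)
tan(1.5 deg) = 0.0261859
taper = 121 mm * 0.0261859 = 3.1685 mm


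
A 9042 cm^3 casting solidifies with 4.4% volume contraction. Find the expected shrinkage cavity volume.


Formula: V_shrink = V_casting * shrinkage_pct / 100
V_shrink = 9042 cm^3 * 4.4 / 100 = 397.8480 cm^3

Answer: 397.8480 cm^3


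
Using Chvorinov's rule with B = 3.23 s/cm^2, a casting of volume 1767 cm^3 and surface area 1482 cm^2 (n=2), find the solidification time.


Formula: t_s = B * (V/A)^n  (Chvorinov's rule, n=2)
Modulus M = V/A = 1767/1482 = 1.192308 cm
M^2 = 1.192308^2 = 1.421598 cm^2
t_s = 3.23 * 1.421598 = 4.5918 s

Answer: 4.5918 s


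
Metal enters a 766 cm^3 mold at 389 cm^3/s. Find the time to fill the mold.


Formula: t_fill = V_mold / Q_flow
t = 766 cm^3 / 389 cm^3/s = 1.9692 s

1.9692 s


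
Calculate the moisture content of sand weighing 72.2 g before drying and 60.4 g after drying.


Formula: MC = (W_wet - W_dry) / W_wet * 100
Water mass = 72.2 - 60.4 = 11.8 g
MC = 11.8 / 72.2 * 100 = 16.3435%

Final answer: 16.3435%


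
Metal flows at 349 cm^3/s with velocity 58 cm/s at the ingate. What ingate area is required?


Formula: A_ingate = Q / v  (continuity equation)
A = 349 cm^3/s / 58 cm/s = 6.0172 cm^2

6.0172 cm^2


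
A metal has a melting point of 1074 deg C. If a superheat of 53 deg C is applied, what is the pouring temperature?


Formula: T_pour = T_melt + Superheat
T_pour = 1074 + 53 = 1127 deg C

1127 deg C


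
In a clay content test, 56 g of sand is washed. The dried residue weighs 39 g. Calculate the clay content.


Formula: Clay% = (W_total - W_washed) / W_total * 100
Clay mass = 56 - 39 = 17 g
Clay% = 17 / 56 * 100 = 30.3571%


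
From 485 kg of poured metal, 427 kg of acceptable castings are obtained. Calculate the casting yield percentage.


Formula: Casting Yield = (W_good / W_total) * 100
Yield = (427 kg / 485 kg) * 100 = 88.0412%

88.0412%


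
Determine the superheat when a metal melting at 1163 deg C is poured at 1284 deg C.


Formula: Superheat = T_pour - T_melt
Superheat = 1284 - 1163 = 121 deg C


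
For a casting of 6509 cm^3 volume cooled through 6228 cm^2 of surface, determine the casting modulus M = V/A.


Formula: Casting Modulus M = V / A
M = 6509 cm^3 / 6228 cm^2 = 1.0451 cm

1.0451 cm


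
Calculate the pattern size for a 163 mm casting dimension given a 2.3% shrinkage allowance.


Formula: L_pattern = L_casting * (1 + shrinkage_rate/100)
Shrinkage factor = 1 + 2.3/100 = 1.023
L_pattern = 163 mm * 1.023 = 166.7490 mm

166.7490 mm


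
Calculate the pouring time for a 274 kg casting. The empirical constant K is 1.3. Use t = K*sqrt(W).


Formula: t = K * sqrt(W)
sqrt(W) = sqrt(274) = 16.55295
t = 1.3 * 16.55295 = 21.5188 s

Final answer: 21.5188 s


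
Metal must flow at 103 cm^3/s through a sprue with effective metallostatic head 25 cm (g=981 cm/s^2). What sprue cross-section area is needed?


Formula: v = sqrt(2*g*h), A = Q/v
Velocity: v = sqrt(2 * 981 * 25) = sqrt(49050) = 221.4723 cm/s
Sprue area: A = Q / v = 103 / 221.4723 = 0.4651 cm^2

0.4651 cm^2


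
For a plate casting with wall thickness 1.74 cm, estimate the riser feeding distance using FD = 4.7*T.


Formula: FD = 4.7 * T  (riser feeding-distance rule)
FD = 4.7 * 1.74 cm = 8.1780 cm

Final answer: 8.1780 cm


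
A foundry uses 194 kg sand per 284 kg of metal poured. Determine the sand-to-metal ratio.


Formula: Sand-to-Metal Ratio = W_sand / W_metal
Ratio = 194 kg / 284 kg = 0.6831


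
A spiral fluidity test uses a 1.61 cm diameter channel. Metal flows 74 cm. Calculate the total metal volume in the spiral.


Formula: V = pi * (d/2)^2 * L  (cylinder volume)
Radius = 1.61/2 = 0.805 cm
V = pi * 0.805^2 * 74 = 150.6515 cm^3

Answer: 150.6515 cm^3


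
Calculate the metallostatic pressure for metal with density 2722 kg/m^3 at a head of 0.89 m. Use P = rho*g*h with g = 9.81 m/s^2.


Formula: P = rho * g * h
rho * g = 2722 * 9.81 = 26702.82 N/m^3
P = 26702.82 * 0.89 = 23765.5098 Pa

Answer: 23765.5098 Pa


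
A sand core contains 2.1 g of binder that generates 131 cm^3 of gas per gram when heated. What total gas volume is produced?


Formula: V_gas = W_binder * gas_evolution_rate
V = 2.1 g * 131 cm^3/g = 275.1000 cm^3


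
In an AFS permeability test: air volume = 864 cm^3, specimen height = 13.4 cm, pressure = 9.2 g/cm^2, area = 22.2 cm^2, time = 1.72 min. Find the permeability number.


Formula: Permeability Number P = (V * H) / (p * A * t)
Numerator: V * H = 864 * 13.4 = 11577.6
Denominator: p * A * t = 9.2 * 22.2 * 1.72 = 351.2928
P = 11577.6 / 351.2928 = 32.9571

32.9571


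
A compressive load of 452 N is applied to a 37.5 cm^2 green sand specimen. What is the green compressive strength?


Formula: Compressive Strength = Force / Area
Strength = 452 N / 37.5 cm^2 = 12.0533 N/cm^2

Final answer: 12.0533 N/cm^2


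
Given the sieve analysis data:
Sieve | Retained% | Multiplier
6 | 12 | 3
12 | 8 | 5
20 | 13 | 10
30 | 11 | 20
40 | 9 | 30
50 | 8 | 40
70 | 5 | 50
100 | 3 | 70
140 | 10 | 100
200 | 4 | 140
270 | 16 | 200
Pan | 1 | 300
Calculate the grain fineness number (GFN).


Formula: GFN = sum(pct * multiplier) / sum(pct)
sum(pct * multiplier) = 6536
sum(pct) = 100
GFN = 6536 / 100 = 65.36

65.36


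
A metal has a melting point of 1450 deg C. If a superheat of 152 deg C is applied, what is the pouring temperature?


Formula: T_pour = T_melt + Superheat
T_pour = 1450 + 152 = 1602 deg C


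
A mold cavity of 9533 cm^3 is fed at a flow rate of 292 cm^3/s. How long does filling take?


Formula: t_fill = V_mold / Q_flow
t = 9533 cm^3 / 292 cm^3/s = 32.6473 s

Final answer: 32.6473 s


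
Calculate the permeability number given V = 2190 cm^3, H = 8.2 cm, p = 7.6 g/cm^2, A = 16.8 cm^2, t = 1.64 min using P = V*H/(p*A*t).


Formula: Permeability Number P = (V * H) / (p * A * t)
Numerator: V * H = 2190 * 8.2 = 17958.0
Denominator: p * A * t = 7.6 * 16.8 * 1.64 = 209.3952
P = 17958.0 / 209.3952 = 85.7613

Answer: 85.7613


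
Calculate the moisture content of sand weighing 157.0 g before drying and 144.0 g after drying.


Formula: MC = (W_wet - W_dry) / W_wet * 100
Water mass = 157.0 - 144.0 = 13.0 g
MC = 13.0 / 157.0 * 100 = 8.2803%

8.2803%


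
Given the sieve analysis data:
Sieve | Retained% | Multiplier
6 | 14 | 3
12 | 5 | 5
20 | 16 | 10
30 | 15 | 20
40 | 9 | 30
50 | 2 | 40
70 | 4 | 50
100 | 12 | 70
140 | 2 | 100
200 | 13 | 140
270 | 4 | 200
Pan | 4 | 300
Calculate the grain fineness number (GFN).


Formula: GFN = sum(pct * multiplier) / sum(pct)
sum(pct * multiplier) = 5937
sum(pct) = 100
GFN = 5937 / 100 = 59.37

59.37


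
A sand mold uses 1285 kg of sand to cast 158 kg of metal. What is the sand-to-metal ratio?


Formula: Sand-to-Metal Ratio = W_sand / W_metal
Ratio = 1285 kg / 158 kg = 8.1329

Answer: 8.1329


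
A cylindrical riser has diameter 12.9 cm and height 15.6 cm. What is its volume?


Formula: V = pi * (D/2)^2 * H  (cylinder volume)
Radius = D/2 = 12.9/2 = 6.45 cm
V = pi * 6.45^2 * 15.6 = 2038.8905 cm^3

Answer: 2038.8905 cm^3


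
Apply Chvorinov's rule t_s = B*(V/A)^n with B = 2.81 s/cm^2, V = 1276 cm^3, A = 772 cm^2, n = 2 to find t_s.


Formula: t_s = B * (V/A)^n  (Chvorinov's rule, n=2)
Modulus M = V/A = 1276/772 = 1.652850 cm
M^2 = 1.652850^2 = 2.731913 cm^2
t_s = 2.81 * 2.731913 = 7.6767 s

7.6767 s


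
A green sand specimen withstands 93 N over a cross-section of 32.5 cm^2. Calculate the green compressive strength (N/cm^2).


Formula: Compressive Strength = Force / Area
Strength = 93 N / 32.5 cm^2 = 2.8615 N/cm^2


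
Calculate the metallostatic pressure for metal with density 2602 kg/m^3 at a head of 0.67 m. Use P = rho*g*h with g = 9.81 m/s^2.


Formula: P = rho * g * h
rho * g = 2602 * 9.81 = 25525.62 N/m^3
P = 25525.62 * 0.67 = 17102.1654 Pa

17102.1654 Pa


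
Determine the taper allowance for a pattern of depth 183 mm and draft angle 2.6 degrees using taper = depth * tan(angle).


Formula: taper = depth * tan(draft_angle)
tan(2.6 deg) = 0.0454097
taper = 183 mm * 0.0454097 = 8.3100 mm


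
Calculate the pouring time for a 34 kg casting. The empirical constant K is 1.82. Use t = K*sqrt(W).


Formula: t = K * sqrt(W)
sqrt(W) = sqrt(34) = 5.83095
t = 1.82 * 5.83095 = 10.6123 s

Answer: 10.6123 s


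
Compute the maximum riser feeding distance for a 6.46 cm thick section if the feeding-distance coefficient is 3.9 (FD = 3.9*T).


Formula: FD = 3.9 * T  (riser feeding-distance rule)
FD = 3.9 * 6.46 cm = 25.1940 cm

25.1940 cm


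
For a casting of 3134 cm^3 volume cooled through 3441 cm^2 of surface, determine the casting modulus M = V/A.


Formula: Casting Modulus M = V / A
M = 3134 cm^3 / 3441 cm^2 = 0.9108 cm

0.9108 cm


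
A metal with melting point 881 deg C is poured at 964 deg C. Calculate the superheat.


Formula: Superheat = T_pour - T_melt
Superheat = 964 - 881 = 83 deg C

Final answer: 83 deg C


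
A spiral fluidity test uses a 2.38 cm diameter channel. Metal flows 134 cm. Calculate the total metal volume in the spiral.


Formula: V = pi * (d/2)^2 * L  (cylinder volume)
Radius = 2.38/2 = 1.19 cm
V = pi * 1.19^2 * 134 = 596.1405 cm^3


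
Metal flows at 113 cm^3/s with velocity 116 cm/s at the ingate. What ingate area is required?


Formula: A_ingate = Q / v  (continuity equation)
A = 113 cm^3/s / 116 cm/s = 0.9741 cm^2

0.9741 cm^2


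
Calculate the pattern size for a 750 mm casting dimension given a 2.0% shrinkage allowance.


Formula: L_pattern = L_casting * (1 + shrinkage_rate/100)
Shrinkage factor = 1 + 2.0/100 = 1.02
L_pattern = 750 mm * 1.02 = 765.0000 mm

765.0000 mm


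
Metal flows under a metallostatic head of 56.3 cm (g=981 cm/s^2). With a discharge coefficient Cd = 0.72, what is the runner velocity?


Formula: v = Cd * sqrt(2 * g * h)  (Torricelli with discharge coefficient)
2*g*h = 2 * 981 * 56.3 = 110460.6 cm^2/s^2
sqrt(110460.6) = 332.35613 cm/s
v = 0.72 * 332.35613 = 239.2964 cm/s


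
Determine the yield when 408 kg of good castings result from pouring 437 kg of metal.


Formula: Casting Yield = (W_good / W_total) * 100
Yield = (408 kg / 437 kg) * 100 = 93.3638%

Answer: 93.3638%


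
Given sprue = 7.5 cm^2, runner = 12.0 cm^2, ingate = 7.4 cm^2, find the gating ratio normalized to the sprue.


Sprue:Runner:Ingate = 1 : 12.0/7.5 : 7.4/7.5 = 1:1.60:0.99

Answer: 1:1.60:0.99


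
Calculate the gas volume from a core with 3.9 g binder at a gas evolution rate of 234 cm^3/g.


Formula: V_gas = W_binder * gas_evolution_rate
V = 3.9 g * 234 cm^3/g = 912.6000 cm^3


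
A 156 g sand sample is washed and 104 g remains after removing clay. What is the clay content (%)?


Formula: Clay% = (W_total - W_washed) / W_total * 100
Clay mass = 156 - 104 = 52 g
Clay% = 52 / 156 * 100 = 33.3333%

33.3333%


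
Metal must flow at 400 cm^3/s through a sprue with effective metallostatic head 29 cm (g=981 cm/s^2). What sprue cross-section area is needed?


Formula: v = sqrt(2*g*h), A = Q/v
Velocity: v = sqrt(2 * 981 * 29) = sqrt(56898) = 238.5330 cm/s
Sprue area: A = Q / v = 400 / 238.5330 = 1.6769 cm^2

Final answer: 1.6769 cm^2


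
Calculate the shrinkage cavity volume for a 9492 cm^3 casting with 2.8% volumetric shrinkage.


Formula: V_shrink = V_casting * shrinkage_pct / 100
V_shrink = 9492 cm^3 * 2.8 / 100 = 265.7760 cm^3


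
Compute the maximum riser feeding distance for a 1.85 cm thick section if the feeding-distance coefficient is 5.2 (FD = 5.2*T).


Formula: FD = 5.2 * T  (riser feeding-distance rule)
FD = 5.2 * 1.85 cm = 9.6200 cm

Final answer: 9.6200 cm


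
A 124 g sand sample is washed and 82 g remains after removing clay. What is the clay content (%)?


Formula: Clay% = (W_total - W_washed) / W_total * 100
Clay mass = 124 - 82 = 42 g
Clay% = 42 / 124 * 100 = 33.8710%

Final answer: 33.8710%


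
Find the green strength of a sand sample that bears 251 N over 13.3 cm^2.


Formula: Compressive Strength = Force / Area
Strength = 251 N / 13.3 cm^2 = 18.8722 N/cm^2

Final answer: 18.8722 N/cm^2


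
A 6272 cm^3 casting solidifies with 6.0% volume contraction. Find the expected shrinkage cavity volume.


Formula: V_shrink = V_casting * shrinkage_pct / 100
V_shrink = 6272 cm^3 * 6.0 / 100 = 376.3200 cm^3

376.3200 cm^3


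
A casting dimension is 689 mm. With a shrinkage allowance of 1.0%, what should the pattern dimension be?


Formula: L_pattern = L_casting * (1 + shrinkage_rate/100)
Shrinkage factor = 1 + 1.0/100 = 1.01
L_pattern = 689 mm * 1.01 = 695.8900 mm

Answer: 695.8900 mm


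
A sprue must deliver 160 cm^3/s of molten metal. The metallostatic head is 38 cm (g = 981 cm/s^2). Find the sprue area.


Formula: v = sqrt(2*g*h), A = Q/v
Velocity: v = sqrt(2 * 981 * 38) = sqrt(74556) = 273.0494 cm/s
Sprue area: A = Q / v = 160 / 273.0494 = 0.5860 cm^2

0.5860 cm^2


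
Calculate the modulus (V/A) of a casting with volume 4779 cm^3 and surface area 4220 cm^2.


Formula: Casting Modulus M = V / A
M = 4779 cm^3 / 4220 cm^2 = 1.1325 cm

Answer: 1.1325 cm


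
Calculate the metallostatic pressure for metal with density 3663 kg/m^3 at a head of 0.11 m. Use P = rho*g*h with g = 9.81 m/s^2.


Formula: P = rho * g * h
rho * g = 3663 * 9.81 = 35934.03 N/m^3
P = 35934.03 * 0.11 = 3952.7433 Pa


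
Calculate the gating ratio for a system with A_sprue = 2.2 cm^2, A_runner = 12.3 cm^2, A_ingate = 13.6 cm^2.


Sprue:Runner:Ingate = 1 : 12.3/2.2 : 13.6/2.2 = 1:5.59:6.18

Answer: 1:5.59:6.18


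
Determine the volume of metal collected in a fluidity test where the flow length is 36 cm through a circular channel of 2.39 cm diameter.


Formula: V = pi * (d/2)^2 * L  (cylinder volume)
Radius = 2.39/2 = 1.195 cm
V = pi * 1.195^2 * 36 = 161.5058 cm^3

Final answer: 161.5058 cm^3


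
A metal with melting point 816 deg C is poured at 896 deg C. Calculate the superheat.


Formula: Superheat = T_pour - T_melt
Superheat = 896 - 816 = 80 deg C

80 deg C


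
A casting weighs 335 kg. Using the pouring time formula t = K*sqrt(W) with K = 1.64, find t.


Formula: t = K * sqrt(W)
sqrt(W) = sqrt(335) = 18.30301
t = 1.64 * 18.30301 = 30.0169 s


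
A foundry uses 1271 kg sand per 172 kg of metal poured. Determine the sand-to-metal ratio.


Formula: Sand-to-Metal Ratio = W_sand / W_metal
Ratio = 1271 kg / 172 kg = 7.3895

Final answer: 7.3895


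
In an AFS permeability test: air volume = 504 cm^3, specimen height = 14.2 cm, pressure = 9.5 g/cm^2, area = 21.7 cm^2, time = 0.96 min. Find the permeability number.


Formula: Permeability Number P = (V * H) / (p * A * t)
Numerator: V * H = 504 * 14.2 = 7156.8
Denominator: p * A * t = 9.5 * 21.7 * 0.96 = 197.904
P = 7156.8 / 197.904 = 36.1630

Answer: 36.1630


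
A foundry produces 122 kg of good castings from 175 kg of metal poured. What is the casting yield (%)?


Formula: Casting Yield = (W_good / W_total) * 100
Yield = (122 kg / 175 kg) * 100 = 69.7143%


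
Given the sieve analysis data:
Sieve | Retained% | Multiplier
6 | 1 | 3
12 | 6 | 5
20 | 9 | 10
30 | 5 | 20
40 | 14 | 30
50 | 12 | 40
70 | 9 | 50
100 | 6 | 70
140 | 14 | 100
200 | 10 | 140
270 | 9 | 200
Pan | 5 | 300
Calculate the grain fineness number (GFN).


Formula: GFN = sum(pct * multiplier) / sum(pct)
sum(pct * multiplier) = 8093
sum(pct) = 100
GFN = 8093 / 100 = 80.93

80.93


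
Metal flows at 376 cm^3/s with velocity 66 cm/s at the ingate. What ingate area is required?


Formula: A_ingate = Q / v  (continuity equation)
A = 376 cm^3/s / 66 cm/s = 5.6970 cm^2

5.6970 cm^2


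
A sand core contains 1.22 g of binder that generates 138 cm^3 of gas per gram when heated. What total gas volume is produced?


Formula: V_gas = W_binder * gas_evolution_rate
V = 1.22 g * 138 cm^3/g = 168.3600 cm^3

168.3600 cm^3


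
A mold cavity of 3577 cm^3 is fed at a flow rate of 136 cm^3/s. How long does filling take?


Formula: t_fill = V_mold / Q_flow
t = 3577 cm^3 / 136 cm^3/s = 26.3015 s

26.3015 s


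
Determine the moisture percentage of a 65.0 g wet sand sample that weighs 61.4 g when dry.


Formula: MC = (W_wet - W_dry) / W_wet * 100
Water mass = 65.0 - 61.4 = 3.6 g
MC = 3.6 / 65.0 * 100 = 5.5385%

5.5385%


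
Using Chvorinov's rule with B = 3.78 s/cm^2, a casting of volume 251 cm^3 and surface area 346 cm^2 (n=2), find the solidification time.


Formula: t_s = B * (V/A)^n  (Chvorinov's rule, n=2)
Modulus M = V/A = 251/346 = 0.725434 cm
M^2 = 0.725434^2 = 0.526254 cm^2
t_s = 3.78 * 0.526254 = 1.9892 s

1.9892 s


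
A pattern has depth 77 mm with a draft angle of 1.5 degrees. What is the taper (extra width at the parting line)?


Formula: taper = depth * tan(draft_angle)
tan(1.5 deg) = 0.0261859
taper = 77 mm * 0.0261859 = 2.0163 mm


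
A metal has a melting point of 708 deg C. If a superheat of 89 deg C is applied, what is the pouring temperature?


Formula: T_pour = T_melt + Superheat
T_pour = 708 + 89 = 797 deg C

Answer: 797 deg C


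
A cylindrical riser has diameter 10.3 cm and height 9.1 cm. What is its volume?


Formula: V = pi * (D/2)^2 * H  (cylinder volume)
Radius = D/2 = 10.3/2 = 5.15 cm
V = pi * 5.15^2 * 9.1 = 758.2383 cm^3

758.2383 cm^3


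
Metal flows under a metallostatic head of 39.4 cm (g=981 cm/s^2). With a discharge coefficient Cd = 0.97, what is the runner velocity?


Formula: v = Cd * sqrt(2 * g * h)  (Torricelli with discharge coefficient)
2*g*h = 2 * 981 * 39.4 = 77302.8 cm^2/s^2
sqrt(77302.8) = 278.03381 cm/s
v = 0.97 * 278.03381 = 269.6928 cm/s

Answer: 269.6928 cm/s


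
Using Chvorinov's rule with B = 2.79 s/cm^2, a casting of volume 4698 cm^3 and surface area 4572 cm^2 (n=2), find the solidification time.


Formula: t_s = B * (V/A)^n  (Chvorinov's rule, n=2)
Modulus M = V/A = 4698/4572 = 1.027559 cm
M^2 = 1.027559^2 = 1.055877 cm^2
t_s = 2.79 * 1.055877 = 2.9459 s


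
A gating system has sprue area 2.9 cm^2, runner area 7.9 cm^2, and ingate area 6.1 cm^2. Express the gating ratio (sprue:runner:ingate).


Sprue:Runner:Ingate = 1 : 7.9/2.9 : 6.1/2.9 = 1:2.72:2.10

Final answer: 1:2.72:2.10


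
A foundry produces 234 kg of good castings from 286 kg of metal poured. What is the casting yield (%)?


Formula: Casting Yield = (W_good / W_total) * 100
Yield = (234 kg / 286 kg) * 100 = 81.8182%

Answer: 81.8182%


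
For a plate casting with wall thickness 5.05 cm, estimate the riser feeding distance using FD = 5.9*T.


Formula: FD = 5.9 * T  (riser feeding-distance rule)
FD = 5.9 * 5.05 cm = 29.7950 cm


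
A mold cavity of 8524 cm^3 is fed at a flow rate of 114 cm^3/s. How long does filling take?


Formula: t_fill = V_mold / Q_flow
t = 8524 cm^3 / 114 cm^3/s = 74.7719 s


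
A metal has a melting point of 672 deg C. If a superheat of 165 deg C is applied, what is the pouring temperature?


Formula: T_pour = T_melt + Superheat
T_pour = 672 + 165 = 837 deg C


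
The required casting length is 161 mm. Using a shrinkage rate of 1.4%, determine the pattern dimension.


Formula: L_pattern = L_casting * (1 + shrinkage_rate/100)
Shrinkage factor = 1 + 1.4/100 = 1.014
L_pattern = 161 mm * 1.014 = 163.2540 mm


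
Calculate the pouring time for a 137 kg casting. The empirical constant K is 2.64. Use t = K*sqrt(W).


Formula: t = K * sqrt(W)
sqrt(W) = sqrt(137) = 11.70470
t = 2.64 * 11.70470 = 30.9004 s

30.9004 s


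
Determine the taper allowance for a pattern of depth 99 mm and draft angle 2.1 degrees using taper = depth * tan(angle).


Formula: taper = depth * tan(draft_angle)
tan(2.1 deg) = 0.0366683
taper = 99 mm * 0.0366683 = 3.6302 mm

3.6302 mm


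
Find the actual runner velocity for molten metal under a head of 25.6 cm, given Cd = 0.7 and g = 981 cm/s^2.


Formula: v = Cd * sqrt(2 * g * h)  (Torricelli with discharge coefficient)
2*g*h = 2 * 981 * 25.6 = 50227.2 cm^2/s^2
sqrt(50227.2) = 224.11426 cm/s
v = 0.7 * 224.11426 = 156.8800 cm/s

Final answer: 156.8800 cm/s


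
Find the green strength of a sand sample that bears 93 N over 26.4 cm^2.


Formula: Compressive Strength = Force / Area
Strength = 93 N / 26.4 cm^2 = 3.5227 N/cm^2


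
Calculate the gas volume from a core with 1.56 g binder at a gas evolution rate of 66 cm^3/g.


Formula: V_gas = W_binder * gas_evolution_rate
V = 1.56 g * 66 cm^3/g = 102.9600 cm^3

Final answer: 102.9600 cm^3


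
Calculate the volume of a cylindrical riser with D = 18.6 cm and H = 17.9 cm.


Formula: V = pi * (D/2)^2 * H  (cylinder volume)
Radius = D/2 = 18.6/2 = 9.3 cm
V = pi * 9.3^2 * 17.9 = 4863.7226 cm^3


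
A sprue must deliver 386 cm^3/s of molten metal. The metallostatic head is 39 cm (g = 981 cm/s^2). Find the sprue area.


Formula: v = sqrt(2*g*h), A = Q/v
Velocity: v = sqrt(2 * 981 * 39) = sqrt(76518) = 276.6189 cm/s
Sprue area: A = Q / v = 386 / 276.6189 = 1.3954 cm^2


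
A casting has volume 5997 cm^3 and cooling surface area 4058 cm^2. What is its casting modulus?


Formula: Casting Modulus M = V / A
M = 5997 cm^3 / 4058 cm^2 = 1.4778 cm


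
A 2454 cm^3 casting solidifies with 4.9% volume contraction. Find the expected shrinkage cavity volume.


Formula: V_shrink = V_casting * shrinkage_pct / 100
V_shrink = 2454 cm^3 * 4.9 / 100 = 120.2460 cm^3

Answer: 120.2460 cm^3


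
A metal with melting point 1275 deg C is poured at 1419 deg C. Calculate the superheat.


Formula: Superheat = T_pour - T_melt
Superheat = 1419 - 1275 = 144 deg C

144 deg C


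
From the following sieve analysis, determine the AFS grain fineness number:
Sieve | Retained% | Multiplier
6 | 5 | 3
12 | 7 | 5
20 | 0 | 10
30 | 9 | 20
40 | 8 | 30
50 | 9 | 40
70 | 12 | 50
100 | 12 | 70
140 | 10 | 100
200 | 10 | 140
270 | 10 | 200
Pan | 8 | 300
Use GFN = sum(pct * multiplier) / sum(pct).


Formula: GFN = sum(pct * multiplier) / sum(pct)
sum(pct * multiplier) = 9070
sum(pct) = 100
GFN = 9070 / 100 = 90.70

90.70


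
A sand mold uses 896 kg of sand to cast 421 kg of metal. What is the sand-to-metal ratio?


Formula: Sand-to-Metal Ratio = W_sand / W_metal
Ratio = 896 kg / 421 kg = 2.1283

2.1283


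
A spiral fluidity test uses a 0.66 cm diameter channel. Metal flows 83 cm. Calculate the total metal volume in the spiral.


Formula: V = pi * (d/2)^2 * L  (cylinder volume)
Radius = 0.66/2 = 0.33 cm
V = pi * 0.33^2 * 83 = 28.3959 cm^3

Answer: 28.3959 cm^3


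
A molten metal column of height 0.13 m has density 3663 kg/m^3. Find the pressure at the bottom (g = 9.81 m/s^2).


Formula: P = rho * g * h
rho * g = 3663 * 9.81 = 35934.03 N/m^3
P = 35934.03 * 0.13 = 4671.4239 Pa

Answer: 4671.4239 Pa


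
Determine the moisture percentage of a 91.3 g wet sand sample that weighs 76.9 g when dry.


Formula: MC = (W_wet - W_dry) / W_wet * 100
Water mass = 91.3 - 76.9 = 14.4 g
MC = 14.4 / 91.3 * 100 = 15.7722%


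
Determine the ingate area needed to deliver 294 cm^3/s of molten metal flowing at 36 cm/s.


Formula: A_ingate = Q / v  (continuity equation)
A = 294 cm^3/s / 36 cm/s = 8.1667 cm^2

Answer: 8.1667 cm^2


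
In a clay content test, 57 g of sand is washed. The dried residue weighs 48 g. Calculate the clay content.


Formula: Clay% = (W_total - W_washed) / W_total * 100
Clay mass = 57 - 48 = 9 g
Clay% = 9 / 57 * 100 = 15.7895%

Answer: 15.7895%


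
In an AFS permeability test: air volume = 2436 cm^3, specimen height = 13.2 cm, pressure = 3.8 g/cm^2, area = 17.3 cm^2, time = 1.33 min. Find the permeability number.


Formula: Permeability Number P = (V * H) / (p * A * t)
Numerator: V * H = 2436 * 13.2 = 32155.2
Denominator: p * A * t = 3.8 * 17.3 * 1.33 = 87.4342
P = 32155.2 / 87.4342 = 367.7646

367.7646


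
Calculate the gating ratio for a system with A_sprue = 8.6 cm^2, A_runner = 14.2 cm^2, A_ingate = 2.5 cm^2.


Sprue:Runner:Ingate = 1 : 14.2/8.6 : 2.5/8.6 = 1:1.65:0.29


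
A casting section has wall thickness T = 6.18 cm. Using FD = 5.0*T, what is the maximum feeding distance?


Formula: FD = 5.0 * T  (riser feeding-distance rule)
FD = 5.0 * 6.18 cm = 30.9000 cm

Answer: 30.9000 cm


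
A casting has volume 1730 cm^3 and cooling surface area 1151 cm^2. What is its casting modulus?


Formula: Casting Modulus M = V / A
M = 1730 cm^3 / 1151 cm^2 = 1.5030 cm

Answer: 1.5030 cm


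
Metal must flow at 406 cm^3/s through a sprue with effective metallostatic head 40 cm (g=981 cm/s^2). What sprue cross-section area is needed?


Formula: v = sqrt(2*g*h), A = Q/v
Velocity: v = sqrt(2 * 981 * 40) = sqrt(78480) = 280.1428 cm/s
Sprue area: A = Q / v = 406 / 280.1428 = 1.4493 cm^2

Answer: 1.4493 cm^2


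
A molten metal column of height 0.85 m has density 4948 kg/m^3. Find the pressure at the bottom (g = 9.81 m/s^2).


Formula: P = rho * g * h
rho * g = 4948 * 9.81 = 48539.88 N/m^3
P = 48539.88 * 0.85 = 41258.8980 Pa

41258.8980 Pa


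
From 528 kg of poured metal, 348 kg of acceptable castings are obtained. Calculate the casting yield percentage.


Formula: Casting Yield = (W_good / W_total) * 100
Yield = (348 kg / 528 kg) * 100 = 65.9091%

Final answer: 65.9091%


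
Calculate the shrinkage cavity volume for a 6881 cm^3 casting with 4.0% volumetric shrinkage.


Formula: V_shrink = V_casting * shrinkage_pct / 100
V_shrink = 6881 cm^3 * 4.0 / 100 = 275.2400 cm^3

Final answer: 275.2400 cm^3


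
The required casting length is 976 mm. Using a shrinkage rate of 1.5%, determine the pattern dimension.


Formula: L_pattern = L_casting * (1 + shrinkage_rate/100)
Shrinkage factor = 1 + 1.5/100 = 1.015
L_pattern = 976 mm * 1.015 = 990.6400 mm

Answer: 990.6400 mm


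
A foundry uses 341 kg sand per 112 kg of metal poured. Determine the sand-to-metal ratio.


Formula: Sand-to-Metal Ratio = W_sand / W_metal
Ratio = 341 kg / 112 kg = 3.0446

3.0446


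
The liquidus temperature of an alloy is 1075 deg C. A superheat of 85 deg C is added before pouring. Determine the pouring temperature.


Formula: T_pour = T_melt + Superheat
T_pour = 1075 + 85 = 1160 deg C

1160 deg C


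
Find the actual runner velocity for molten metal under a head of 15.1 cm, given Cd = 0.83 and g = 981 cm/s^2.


Formula: v = Cd * sqrt(2 * g * h)  (Torricelli with discharge coefficient)
2*g*h = 2 * 981 * 15.1 = 29626.2 cm^2/s^2
sqrt(29626.2) = 172.12263 cm/s
v = 0.83 * 172.12263 = 142.8618 cm/s


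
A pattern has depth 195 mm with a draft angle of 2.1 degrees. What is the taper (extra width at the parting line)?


Formula: taper = depth * tan(draft_angle)
tan(2.1 deg) = 0.0366683
taper = 195 mm * 0.0366683 = 7.1503 mm

Final answer: 7.1503 mm


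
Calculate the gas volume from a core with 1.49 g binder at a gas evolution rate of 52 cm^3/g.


Formula: V_gas = W_binder * gas_evolution_rate
V = 1.49 g * 52 cm^3/g = 77.4800 cm^3


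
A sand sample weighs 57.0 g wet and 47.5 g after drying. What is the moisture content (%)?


Formula: MC = (W_wet - W_dry) / W_wet * 100
Water mass = 57.0 - 47.5 = 9.5 g
MC = 9.5 / 57.0 * 100 = 16.6667%

Answer: 16.6667%


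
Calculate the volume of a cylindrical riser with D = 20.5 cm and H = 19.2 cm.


Formula: V = pi * (D/2)^2 * H  (cylinder volume)
Radius = D/2 = 20.5/2 = 10.25 cm
V = pi * 10.25^2 * 19.2 = 6337.2207 cm^3

Answer: 6337.2207 cm^3


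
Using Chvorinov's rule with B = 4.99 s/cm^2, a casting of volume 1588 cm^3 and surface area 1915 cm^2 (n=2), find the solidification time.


Formula: t_s = B * (V/A)^n  (Chvorinov's rule, n=2)
Modulus M = V/A = 1588/1915 = 0.829243 cm
M^2 = 0.829243^2 = 0.687644 cm^2
t_s = 4.99 * 0.687644 = 3.4313 s

Answer: 3.4313 s


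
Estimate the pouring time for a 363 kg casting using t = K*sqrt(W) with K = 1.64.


Formula: t = K * sqrt(W)
sqrt(W) = sqrt(363) = 19.05256
t = 1.64 * 19.05256 = 31.2462 s

Final answer: 31.2462 s


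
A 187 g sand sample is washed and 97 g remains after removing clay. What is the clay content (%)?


Formula: Clay% = (W_total - W_washed) / W_total * 100
Clay mass = 187 - 97 = 90 g
Clay% = 90 / 187 * 100 = 48.1283%

48.1283%


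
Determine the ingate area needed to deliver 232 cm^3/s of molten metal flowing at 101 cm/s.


Formula: A_ingate = Q / v  (continuity equation)
A = 232 cm^3/s / 101 cm/s = 2.2970 cm^2


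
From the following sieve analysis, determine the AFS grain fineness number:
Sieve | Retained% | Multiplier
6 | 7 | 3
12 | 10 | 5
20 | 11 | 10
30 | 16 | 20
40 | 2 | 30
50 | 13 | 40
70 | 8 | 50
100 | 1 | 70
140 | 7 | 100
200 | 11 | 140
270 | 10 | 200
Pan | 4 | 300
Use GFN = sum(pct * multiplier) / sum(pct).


Formula: GFN = sum(pct * multiplier) / sum(pct)
sum(pct * multiplier) = 6991
sum(pct) = 100
GFN = 6991 / 100 = 69.91


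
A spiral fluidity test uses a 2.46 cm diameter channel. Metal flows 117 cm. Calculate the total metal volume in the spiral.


Formula: V = pi * (d/2)^2 * L  (cylinder volume)
Radius = 2.46/2 = 1.23 cm
V = pi * 1.23^2 * 117 = 556.0911 cm^3

Answer: 556.0911 cm^3


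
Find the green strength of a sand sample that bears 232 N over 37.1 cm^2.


Formula: Compressive Strength = Force / Area
Strength = 232 N / 37.1 cm^2 = 6.2534 N/cm^2

Answer: 6.2534 N/cm^2


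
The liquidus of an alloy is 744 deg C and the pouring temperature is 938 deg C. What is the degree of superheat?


Formula: Superheat = T_pour - T_melt
Superheat = 938 - 744 = 194 deg C

Answer: 194 deg C


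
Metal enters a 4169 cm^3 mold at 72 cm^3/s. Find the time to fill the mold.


Formula: t_fill = V_mold / Q_flow
t = 4169 cm^3 / 72 cm^3/s = 57.9028 s

Final answer: 57.9028 s


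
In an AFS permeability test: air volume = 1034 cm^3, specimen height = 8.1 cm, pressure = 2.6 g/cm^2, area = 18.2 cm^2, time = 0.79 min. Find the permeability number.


Formula: Permeability Number P = (V * H) / (p * A * t)
Numerator: V * H = 1034 * 8.1 = 8375.4
Denominator: p * A * t = 2.6 * 18.2 * 0.79 = 37.3828
P = 8375.4 / 37.3828 = 224.0442


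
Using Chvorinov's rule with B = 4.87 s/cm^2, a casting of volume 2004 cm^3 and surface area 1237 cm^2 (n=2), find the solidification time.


Formula: t_s = B * (V/A)^n  (Chvorinov's rule, n=2)
Modulus M = V/A = 2004/1237 = 1.620049 cm
M^2 = 1.620049^2 = 2.624559 cm^2
t_s = 4.87 * 2.624559 = 12.7816 s

12.7816 s


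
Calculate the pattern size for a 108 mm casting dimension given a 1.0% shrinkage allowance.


Formula: L_pattern = L_casting * (1 + shrinkage_rate/100)
Shrinkage factor = 1 + 1.0/100 = 1.01
L_pattern = 108 mm * 1.01 = 109.0800 mm


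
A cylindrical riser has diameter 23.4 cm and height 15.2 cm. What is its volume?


Formula: V = pi * (D/2)^2 * H  (cylinder volume)
Radius = D/2 = 23.4/2 = 11.7 cm
V = pi * 11.7^2 * 15.2 = 6536.7998 cm^3

Answer: 6536.7998 cm^3


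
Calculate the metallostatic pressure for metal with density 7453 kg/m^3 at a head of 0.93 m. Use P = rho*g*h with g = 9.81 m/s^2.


Formula: P = rho * g * h
rho * g = 7453 * 9.81 = 73113.93 N/m^3
P = 73113.93 * 0.93 = 67995.9549 Pa


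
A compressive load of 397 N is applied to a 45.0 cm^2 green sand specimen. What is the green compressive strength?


Formula: Compressive Strength = Force / Area
Strength = 397 N / 45.0 cm^2 = 8.8222 N/cm^2

Answer: 8.8222 N/cm^2


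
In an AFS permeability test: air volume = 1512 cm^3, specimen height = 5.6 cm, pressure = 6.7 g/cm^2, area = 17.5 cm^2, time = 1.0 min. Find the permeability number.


Formula: Permeability Number P = (V * H) / (p * A * t)
Numerator: V * H = 1512 * 5.6 = 8467.2
Denominator: p * A * t = 6.7 * 17.5 * 1.0 = 117.25
P = 8467.2 / 117.25 = 72.2149

72.2149


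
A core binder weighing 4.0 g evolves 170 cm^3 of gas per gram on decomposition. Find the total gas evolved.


Formula: V_gas = W_binder * gas_evolution_rate
V = 4.0 g * 170 cm^3/g = 680.0000 cm^3

Answer: 680.0000 cm^3


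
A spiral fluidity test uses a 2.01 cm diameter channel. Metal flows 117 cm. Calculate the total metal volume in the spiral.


Formula: V = pi * (d/2)^2 * L  (cylinder volume)
Radius = 2.01/2 = 1.005 cm
V = pi * 1.005^2 * 117 = 371.2512 cm^3

371.2512 cm^3


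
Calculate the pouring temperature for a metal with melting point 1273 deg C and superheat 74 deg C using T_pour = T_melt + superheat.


Formula: T_pour = T_melt + Superheat
T_pour = 1273 + 74 = 1347 deg C

1347 deg C


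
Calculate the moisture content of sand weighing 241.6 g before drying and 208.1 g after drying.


Formula: MC = (W_wet - W_dry) / W_wet * 100
Water mass = 241.6 - 208.1 = 33.5 g
MC = 33.5 / 241.6 * 100 = 13.8659%

Final answer: 13.8659%


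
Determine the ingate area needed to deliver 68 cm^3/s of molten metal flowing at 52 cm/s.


Formula: A_ingate = Q / v  (continuity equation)
A = 68 cm^3/s / 52 cm/s = 1.3077 cm^2

Answer: 1.3077 cm^2


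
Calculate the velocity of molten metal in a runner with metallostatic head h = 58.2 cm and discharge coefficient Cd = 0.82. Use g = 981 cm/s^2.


Formula: v = Cd * sqrt(2 * g * h)  (Torricelli with discharge coefficient)
2*g*h = 2 * 981 * 58.2 = 114188.4 cm^2/s^2
sqrt(114188.4) = 337.91774 cm/s
v = 0.82 * 337.91774 = 277.0925 cm/s


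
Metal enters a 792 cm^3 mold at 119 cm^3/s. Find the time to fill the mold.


Formula: t_fill = V_mold / Q_flow
t = 792 cm^3 / 119 cm^3/s = 6.6555 s


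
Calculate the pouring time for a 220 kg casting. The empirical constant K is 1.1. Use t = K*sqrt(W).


Formula: t = K * sqrt(W)
sqrt(W) = sqrt(220) = 14.83240
t = 1.1 * 14.83240 = 16.3156 s

Final answer: 16.3156 s


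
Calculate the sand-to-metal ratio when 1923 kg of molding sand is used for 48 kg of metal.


Formula: Sand-to-Metal Ratio = W_sand / W_metal
Ratio = 1923 kg / 48 kg = 40.0625


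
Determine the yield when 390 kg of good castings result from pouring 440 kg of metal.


Formula: Casting Yield = (W_good / W_total) * 100
Yield = (390 kg / 440 kg) * 100 = 88.6364%

Final answer: 88.6364%


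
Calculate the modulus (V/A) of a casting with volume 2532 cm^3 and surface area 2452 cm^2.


Formula: Casting Modulus M = V / A
M = 2532 cm^3 / 2452 cm^2 = 1.0326 cm


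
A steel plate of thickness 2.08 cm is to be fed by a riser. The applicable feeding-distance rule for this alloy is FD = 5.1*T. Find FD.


Formula: FD = 5.1 * T  (riser feeding-distance rule)
FD = 5.1 * 2.08 cm = 10.6080 cm


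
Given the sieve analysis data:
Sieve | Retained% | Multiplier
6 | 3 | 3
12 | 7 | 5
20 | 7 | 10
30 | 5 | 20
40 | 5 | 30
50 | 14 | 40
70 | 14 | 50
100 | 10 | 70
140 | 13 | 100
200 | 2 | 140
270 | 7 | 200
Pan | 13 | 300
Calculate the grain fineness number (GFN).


Formula: GFN = sum(pct * multiplier) / sum(pct)
sum(pct * multiplier) = 9204
sum(pct) = 100
GFN = 9204 / 100 = 92.04


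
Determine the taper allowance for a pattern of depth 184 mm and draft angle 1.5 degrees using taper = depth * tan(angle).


Formula: taper = depth * tan(draft_angle)
tan(1.5 deg) = 0.0261859
taper = 184 mm * 0.0261859 = 4.8182 mm

Final answer: 4.8182 mm


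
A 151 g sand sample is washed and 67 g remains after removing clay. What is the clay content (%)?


Formula: Clay% = (W_total - W_washed) / W_total * 100
Clay mass = 151 - 67 = 84 g
Clay% = 84 / 151 * 100 = 55.6291%
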